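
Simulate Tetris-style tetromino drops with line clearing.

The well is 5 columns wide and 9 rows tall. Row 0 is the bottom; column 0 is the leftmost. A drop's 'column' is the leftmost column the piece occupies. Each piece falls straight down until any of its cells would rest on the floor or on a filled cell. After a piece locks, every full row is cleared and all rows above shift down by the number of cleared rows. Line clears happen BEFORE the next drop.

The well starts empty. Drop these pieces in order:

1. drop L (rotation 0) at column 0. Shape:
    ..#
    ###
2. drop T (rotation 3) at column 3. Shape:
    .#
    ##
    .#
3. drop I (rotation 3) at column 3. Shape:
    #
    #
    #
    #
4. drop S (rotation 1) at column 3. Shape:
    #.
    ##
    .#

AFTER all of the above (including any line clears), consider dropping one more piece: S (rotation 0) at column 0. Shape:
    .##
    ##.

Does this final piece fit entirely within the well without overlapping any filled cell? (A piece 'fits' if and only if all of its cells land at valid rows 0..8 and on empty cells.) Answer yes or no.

Answer: yes

Derivation:
Drop 1: L rot0 at col 0 lands with bottom-row=0; cleared 0 line(s) (total 0); column heights now [1 1 2 0 0], max=2
Drop 2: T rot3 at col 3 lands with bottom-row=0; cleared 0 line(s) (total 0); column heights now [1 1 2 2 3], max=3
Drop 3: I rot3 at col 3 lands with bottom-row=2; cleared 0 line(s) (total 0); column heights now [1 1 2 6 3], max=6
Drop 4: S rot1 at col 3 lands with bottom-row=5; cleared 0 line(s) (total 0); column heights now [1 1 2 8 7], max=8
Test piece S rot0 at col 0 (width 3): heights before test = [1 1 2 8 7]; fits = True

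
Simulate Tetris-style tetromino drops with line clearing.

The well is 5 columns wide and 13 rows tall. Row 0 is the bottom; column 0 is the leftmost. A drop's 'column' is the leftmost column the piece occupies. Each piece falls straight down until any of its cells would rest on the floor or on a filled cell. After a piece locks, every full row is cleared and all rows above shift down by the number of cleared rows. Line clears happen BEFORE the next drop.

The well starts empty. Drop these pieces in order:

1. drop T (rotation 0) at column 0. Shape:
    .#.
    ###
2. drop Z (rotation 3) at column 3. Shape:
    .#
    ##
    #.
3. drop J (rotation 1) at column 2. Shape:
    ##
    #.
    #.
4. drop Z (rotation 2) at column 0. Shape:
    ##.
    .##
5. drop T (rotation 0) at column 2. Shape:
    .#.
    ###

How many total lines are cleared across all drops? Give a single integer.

Answer: 1

Derivation:
Drop 1: T rot0 at col 0 lands with bottom-row=0; cleared 0 line(s) (total 0); column heights now [1 2 1 0 0], max=2
Drop 2: Z rot3 at col 3 lands with bottom-row=0; cleared 0 line(s) (total 0); column heights now [1 2 1 2 3], max=3
Drop 3: J rot1 at col 2 lands with bottom-row=1; cleared 0 line(s) (total 0); column heights now [1 2 4 4 3], max=4
Drop 4: Z rot2 at col 0 lands with bottom-row=4; cleared 0 line(s) (total 0); column heights now [6 6 5 4 3], max=6
Drop 5: T rot0 at col 2 lands with bottom-row=5; cleared 1 line(s) (total 1); column heights now [1 5 5 6 3], max=6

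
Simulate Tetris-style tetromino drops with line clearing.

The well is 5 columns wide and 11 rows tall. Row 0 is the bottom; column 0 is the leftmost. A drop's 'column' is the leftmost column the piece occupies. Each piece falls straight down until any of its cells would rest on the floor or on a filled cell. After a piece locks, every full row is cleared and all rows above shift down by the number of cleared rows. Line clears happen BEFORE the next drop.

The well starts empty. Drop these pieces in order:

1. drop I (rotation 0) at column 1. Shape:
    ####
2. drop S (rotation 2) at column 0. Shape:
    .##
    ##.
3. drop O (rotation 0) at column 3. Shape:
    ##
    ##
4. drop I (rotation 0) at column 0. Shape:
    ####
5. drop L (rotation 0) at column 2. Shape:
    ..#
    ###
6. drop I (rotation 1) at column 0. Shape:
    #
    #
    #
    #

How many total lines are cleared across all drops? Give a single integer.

Drop 1: I rot0 at col 1 lands with bottom-row=0; cleared 0 line(s) (total 0); column heights now [0 1 1 1 1], max=1
Drop 2: S rot2 at col 0 lands with bottom-row=1; cleared 0 line(s) (total 0); column heights now [2 3 3 1 1], max=3
Drop 3: O rot0 at col 3 lands with bottom-row=1; cleared 0 line(s) (total 0); column heights now [2 3 3 3 3], max=3
Drop 4: I rot0 at col 0 lands with bottom-row=3; cleared 0 line(s) (total 0); column heights now [4 4 4 4 3], max=4
Drop 5: L rot0 at col 2 lands with bottom-row=4; cleared 0 line(s) (total 0); column heights now [4 4 5 5 6], max=6
Drop 6: I rot1 at col 0 lands with bottom-row=4; cleared 0 line(s) (total 0); column heights now [8 4 5 5 6], max=8

Answer: 0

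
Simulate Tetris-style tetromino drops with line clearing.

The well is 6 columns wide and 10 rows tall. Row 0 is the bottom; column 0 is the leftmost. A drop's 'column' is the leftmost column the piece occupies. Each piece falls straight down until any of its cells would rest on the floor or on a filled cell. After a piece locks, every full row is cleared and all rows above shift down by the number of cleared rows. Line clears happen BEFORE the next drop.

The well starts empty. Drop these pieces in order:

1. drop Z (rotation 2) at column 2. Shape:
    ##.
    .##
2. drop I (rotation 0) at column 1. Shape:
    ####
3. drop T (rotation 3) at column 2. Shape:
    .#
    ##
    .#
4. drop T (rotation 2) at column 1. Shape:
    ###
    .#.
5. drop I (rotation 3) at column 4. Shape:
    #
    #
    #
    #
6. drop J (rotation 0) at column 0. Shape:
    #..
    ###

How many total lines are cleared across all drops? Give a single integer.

Answer: 0

Derivation:
Drop 1: Z rot2 at col 2 lands with bottom-row=0; cleared 0 line(s) (total 0); column heights now [0 0 2 2 1 0], max=2
Drop 2: I rot0 at col 1 lands with bottom-row=2; cleared 0 line(s) (total 0); column heights now [0 3 3 3 3 0], max=3
Drop 3: T rot3 at col 2 lands with bottom-row=3; cleared 0 line(s) (total 0); column heights now [0 3 5 6 3 0], max=6
Drop 4: T rot2 at col 1 lands with bottom-row=5; cleared 0 line(s) (total 0); column heights now [0 7 7 7 3 0], max=7
Drop 5: I rot3 at col 4 lands with bottom-row=3; cleared 0 line(s) (total 0); column heights now [0 7 7 7 7 0], max=7
Drop 6: J rot0 at col 0 lands with bottom-row=7; cleared 0 line(s) (total 0); column heights now [9 8 8 7 7 0], max=9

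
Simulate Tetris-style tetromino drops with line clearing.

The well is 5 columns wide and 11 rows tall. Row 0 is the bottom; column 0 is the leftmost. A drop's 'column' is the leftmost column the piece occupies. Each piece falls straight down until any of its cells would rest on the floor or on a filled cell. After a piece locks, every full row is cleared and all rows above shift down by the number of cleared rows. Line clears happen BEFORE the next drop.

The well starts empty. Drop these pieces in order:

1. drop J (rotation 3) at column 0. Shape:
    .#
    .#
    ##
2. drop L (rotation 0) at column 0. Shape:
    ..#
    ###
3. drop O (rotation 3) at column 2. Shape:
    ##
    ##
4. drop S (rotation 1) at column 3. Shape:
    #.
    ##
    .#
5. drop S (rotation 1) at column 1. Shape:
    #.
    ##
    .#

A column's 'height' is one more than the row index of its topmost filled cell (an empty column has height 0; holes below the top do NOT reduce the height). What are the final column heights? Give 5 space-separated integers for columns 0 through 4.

Answer: 4 10 9 9 8

Derivation:
Drop 1: J rot3 at col 0 lands with bottom-row=0; cleared 0 line(s) (total 0); column heights now [1 3 0 0 0], max=3
Drop 2: L rot0 at col 0 lands with bottom-row=3; cleared 0 line(s) (total 0); column heights now [4 4 5 0 0], max=5
Drop 3: O rot3 at col 2 lands with bottom-row=5; cleared 0 line(s) (total 0); column heights now [4 4 7 7 0], max=7
Drop 4: S rot1 at col 3 lands with bottom-row=6; cleared 0 line(s) (total 0); column heights now [4 4 7 9 8], max=9
Drop 5: S rot1 at col 1 lands with bottom-row=7; cleared 0 line(s) (total 0); column heights now [4 10 9 9 8], max=10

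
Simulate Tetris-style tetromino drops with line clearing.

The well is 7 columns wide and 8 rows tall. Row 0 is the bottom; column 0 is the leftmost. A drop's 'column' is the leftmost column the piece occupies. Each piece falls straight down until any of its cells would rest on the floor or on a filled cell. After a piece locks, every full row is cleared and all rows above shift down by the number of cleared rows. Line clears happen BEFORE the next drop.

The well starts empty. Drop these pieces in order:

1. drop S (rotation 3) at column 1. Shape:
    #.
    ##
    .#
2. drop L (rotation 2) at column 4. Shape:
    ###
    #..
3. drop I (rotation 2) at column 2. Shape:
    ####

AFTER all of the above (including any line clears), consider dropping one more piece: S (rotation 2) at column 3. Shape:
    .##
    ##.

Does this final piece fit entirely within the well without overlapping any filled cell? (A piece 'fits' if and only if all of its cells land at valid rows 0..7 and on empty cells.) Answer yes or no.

Answer: yes

Derivation:
Drop 1: S rot3 at col 1 lands with bottom-row=0; cleared 0 line(s) (total 0); column heights now [0 3 2 0 0 0 0], max=3
Drop 2: L rot2 at col 4 lands with bottom-row=0; cleared 0 line(s) (total 0); column heights now [0 3 2 0 2 2 2], max=3
Drop 3: I rot2 at col 2 lands with bottom-row=2; cleared 0 line(s) (total 0); column heights now [0 3 3 3 3 3 2], max=3
Test piece S rot2 at col 3 (width 3): heights before test = [0 3 3 3 3 3 2]; fits = True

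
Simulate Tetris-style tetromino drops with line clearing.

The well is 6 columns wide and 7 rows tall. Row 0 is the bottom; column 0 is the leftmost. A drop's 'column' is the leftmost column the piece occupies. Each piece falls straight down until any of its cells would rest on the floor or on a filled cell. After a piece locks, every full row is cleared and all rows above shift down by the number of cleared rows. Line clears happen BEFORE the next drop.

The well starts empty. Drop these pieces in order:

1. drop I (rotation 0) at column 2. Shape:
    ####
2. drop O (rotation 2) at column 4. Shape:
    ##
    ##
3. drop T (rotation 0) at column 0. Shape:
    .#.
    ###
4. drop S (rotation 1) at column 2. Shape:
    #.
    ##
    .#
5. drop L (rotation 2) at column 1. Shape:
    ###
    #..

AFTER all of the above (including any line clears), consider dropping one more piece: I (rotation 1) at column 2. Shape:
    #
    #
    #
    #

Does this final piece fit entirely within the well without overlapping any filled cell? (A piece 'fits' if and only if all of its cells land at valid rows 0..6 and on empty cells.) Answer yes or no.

Drop 1: I rot0 at col 2 lands with bottom-row=0; cleared 0 line(s) (total 0); column heights now [0 0 1 1 1 1], max=1
Drop 2: O rot2 at col 4 lands with bottom-row=1; cleared 0 line(s) (total 0); column heights now [0 0 1 1 3 3], max=3
Drop 3: T rot0 at col 0 lands with bottom-row=1; cleared 0 line(s) (total 0); column heights now [2 3 2 1 3 3], max=3
Drop 4: S rot1 at col 2 lands with bottom-row=1; cleared 1 line(s) (total 1); column heights now [0 2 3 2 2 2], max=3
Drop 5: L rot2 at col 1 lands with bottom-row=2; cleared 0 line(s) (total 1); column heights now [0 4 4 4 2 2], max=4
Test piece I rot1 at col 2 (width 1): heights before test = [0 4 4 4 2 2]; fits = False

Answer: no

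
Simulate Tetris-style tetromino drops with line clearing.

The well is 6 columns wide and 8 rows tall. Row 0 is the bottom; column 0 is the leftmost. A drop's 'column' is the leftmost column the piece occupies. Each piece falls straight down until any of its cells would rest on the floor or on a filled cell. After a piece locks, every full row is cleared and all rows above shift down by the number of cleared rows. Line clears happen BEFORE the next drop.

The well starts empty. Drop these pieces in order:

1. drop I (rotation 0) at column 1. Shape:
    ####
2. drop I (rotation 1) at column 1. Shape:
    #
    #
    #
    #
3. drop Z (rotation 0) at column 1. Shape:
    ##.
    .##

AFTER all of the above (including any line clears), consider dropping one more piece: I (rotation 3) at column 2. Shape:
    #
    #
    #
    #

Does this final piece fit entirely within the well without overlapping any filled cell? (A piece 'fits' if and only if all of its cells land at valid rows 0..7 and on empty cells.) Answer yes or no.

Drop 1: I rot0 at col 1 lands with bottom-row=0; cleared 0 line(s) (total 0); column heights now [0 1 1 1 1 0], max=1
Drop 2: I rot1 at col 1 lands with bottom-row=1; cleared 0 line(s) (total 0); column heights now [0 5 1 1 1 0], max=5
Drop 3: Z rot0 at col 1 lands with bottom-row=4; cleared 0 line(s) (total 0); column heights now [0 6 6 5 1 0], max=6
Test piece I rot3 at col 2 (width 1): heights before test = [0 6 6 5 1 0]; fits = False

Answer: no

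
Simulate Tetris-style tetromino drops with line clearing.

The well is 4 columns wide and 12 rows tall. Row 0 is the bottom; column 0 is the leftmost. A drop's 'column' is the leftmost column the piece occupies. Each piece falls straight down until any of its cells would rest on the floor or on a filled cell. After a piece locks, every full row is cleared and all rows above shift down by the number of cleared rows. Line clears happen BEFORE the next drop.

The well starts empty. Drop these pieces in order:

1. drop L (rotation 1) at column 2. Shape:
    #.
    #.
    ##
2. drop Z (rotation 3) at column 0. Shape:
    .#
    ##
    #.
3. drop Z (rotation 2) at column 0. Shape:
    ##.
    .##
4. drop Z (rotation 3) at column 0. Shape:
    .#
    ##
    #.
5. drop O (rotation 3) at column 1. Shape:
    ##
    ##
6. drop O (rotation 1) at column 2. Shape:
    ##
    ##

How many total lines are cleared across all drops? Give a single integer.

Answer: 0

Derivation:
Drop 1: L rot1 at col 2 lands with bottom-row=0; cleared 0 line(s) (total 0); column heights now [0 0 3 1], max=3
Drop 2: Z rot3 at col 0 lands with bottom-row=0; cleared 0 line(s) (total 0); column heights now [2 3 3 1], max=3
Drop 3: Z rot2 at col 0 lands with bottom-row=3; cleared 0 line(s) (total 0); column heights now [5 5 4 1], max=5
Drop 4: Z rot3 at col 0 lands with bottom-row=5; cleared 0 line(s) (total 0); column heights now [7 8 4 1], max=8
Drop 5: O rot3 at col 1 lands with bottom-row=8; cleared 0 line(s) (total 0); column heights now [7 10 10 1], max=10
Drop 6: O rot1 at col 2 lands with bottom-row=10; cleared 0 line(s) (total 0); column heights now [7 10 12 12], max=12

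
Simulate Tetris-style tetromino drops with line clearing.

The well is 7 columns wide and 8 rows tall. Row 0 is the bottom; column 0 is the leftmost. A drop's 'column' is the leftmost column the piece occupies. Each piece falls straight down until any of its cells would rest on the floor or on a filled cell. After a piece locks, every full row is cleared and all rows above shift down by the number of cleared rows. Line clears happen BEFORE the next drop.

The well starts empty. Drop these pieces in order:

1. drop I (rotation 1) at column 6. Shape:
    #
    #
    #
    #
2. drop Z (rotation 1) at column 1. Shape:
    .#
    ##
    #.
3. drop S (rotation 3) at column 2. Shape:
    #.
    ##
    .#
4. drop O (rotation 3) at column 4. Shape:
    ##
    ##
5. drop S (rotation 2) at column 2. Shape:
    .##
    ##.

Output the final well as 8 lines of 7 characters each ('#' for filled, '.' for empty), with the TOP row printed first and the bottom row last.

Drop 1: I rot1 at col 6 lands with bottom-row=0; cleared 0 line(s) (total 0); column heights now [0 0 0 0 0 0 4], max=4
Drop 2: Z rot1 at col 1 lands with bottom-row=0; cleared 0 line(s) (total 0); column heights now [0 2 3 0 0 0 4], max=4
Drop 3: S rot3 at col 2 lands with bottom-row=2; cleared 0 line(s) (total 0); column heights now [0 2 5 4 0 0 4], max=5
Drop 4: O rot3 at col 4 lands with bottom-row=0; cleared 0 line(s) (total 0); column heights now [0 2 5 4 2 2 4], max=5
Drop 5: S rot2 at col 2 lands with bottom-row=5; cleared 0 line(s) (total 0); column heights now [0 2 6 7 7 2 4], max=7

Answer: .......
...##..
..##...
..#....
..##..#
..##..#
.##.###
.#..###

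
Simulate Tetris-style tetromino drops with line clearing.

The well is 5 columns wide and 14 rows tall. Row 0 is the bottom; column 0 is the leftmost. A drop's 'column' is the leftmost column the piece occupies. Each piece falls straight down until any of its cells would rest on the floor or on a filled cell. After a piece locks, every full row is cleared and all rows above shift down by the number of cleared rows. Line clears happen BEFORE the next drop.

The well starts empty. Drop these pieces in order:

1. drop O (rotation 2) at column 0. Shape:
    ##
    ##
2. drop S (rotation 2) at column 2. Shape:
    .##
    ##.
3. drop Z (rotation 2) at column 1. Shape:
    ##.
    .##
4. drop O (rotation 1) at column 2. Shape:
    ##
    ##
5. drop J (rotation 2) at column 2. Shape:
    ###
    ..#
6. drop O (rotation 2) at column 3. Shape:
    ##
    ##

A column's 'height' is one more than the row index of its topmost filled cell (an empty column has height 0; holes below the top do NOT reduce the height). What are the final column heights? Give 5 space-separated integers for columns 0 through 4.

Answer: 2 4 7 9 9

Derivation:
Drop 1: O rot2 at col 0 lands with bottom-row=0; cleared 0 line(s) (total 0); column heights now [2 2 0 0 0], max=2
Drop 2: S rot2 at col 2 lands with bottom-row=0; cleared 0 line(s) (total 0); column heights now [2 2 1 2 2], max=2
Drop 3: Z rot2 at col 1 lands with bottom-row=2; cleared 0 line(s) (total 0); column heights now [2 4 4 3 2], max=4
Drop 4: O rot1 at col 2 lands with bottom-row=4; cleared 0 line(s) (total 0); column heights now [2 4 6 6 2], max=6
Drop 5: J rot2 at col 2 lands with bottom-row=5; cleared 0 line(s) (total 0); column heights now [2 4 7 7 7], max=7
Drop 6: O rot2 at col 3 lands with bottom-row=7; cleared 0 line(s) (total 0); column heights now [2 4 7 9 9], max=9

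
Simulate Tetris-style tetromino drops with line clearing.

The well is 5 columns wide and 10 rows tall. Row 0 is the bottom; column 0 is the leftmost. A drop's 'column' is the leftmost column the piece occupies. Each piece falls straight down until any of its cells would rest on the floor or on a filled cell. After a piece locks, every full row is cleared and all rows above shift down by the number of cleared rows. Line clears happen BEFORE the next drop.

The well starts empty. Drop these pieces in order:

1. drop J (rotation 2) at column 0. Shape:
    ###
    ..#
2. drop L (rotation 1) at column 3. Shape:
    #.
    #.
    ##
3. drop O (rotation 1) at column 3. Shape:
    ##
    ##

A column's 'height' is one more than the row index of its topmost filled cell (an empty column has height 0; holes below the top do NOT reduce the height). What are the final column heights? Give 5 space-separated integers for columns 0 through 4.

Answer: 2 2 2 5 5

Derivation:
Drop 1: J rot2 at col 0 lands with bottom-row=0; cleared 0 line(s) (total 0); column heights now [2 2 2 0 0], max=2
Drop 2: L rot1 at col 3 lands with bottom-row=0; cleared 0 line(s) (total 0); column heights now [2 2 2 3 1], max=3
Drop 3: O rot1 at col 3 lands with bottom-row=3; cleared 0 line(s) (total 0); column heights now [2 2 2 5 5], max=5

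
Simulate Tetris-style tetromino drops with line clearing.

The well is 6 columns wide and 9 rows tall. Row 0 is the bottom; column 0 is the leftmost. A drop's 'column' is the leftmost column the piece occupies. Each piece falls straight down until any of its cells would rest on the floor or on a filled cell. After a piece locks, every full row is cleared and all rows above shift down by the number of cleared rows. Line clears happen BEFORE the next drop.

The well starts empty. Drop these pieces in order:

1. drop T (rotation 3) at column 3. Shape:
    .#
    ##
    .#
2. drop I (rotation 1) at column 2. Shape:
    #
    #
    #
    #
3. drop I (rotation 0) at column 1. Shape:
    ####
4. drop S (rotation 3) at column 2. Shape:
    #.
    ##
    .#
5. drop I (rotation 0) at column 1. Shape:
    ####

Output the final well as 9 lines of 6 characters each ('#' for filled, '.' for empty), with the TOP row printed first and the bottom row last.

Drop 1: T rot3 at col 3 lands with bottom-row=0; cleared 0 line(s) (total 0); column heights now [0 0 0 2 3 0], max=3
Drop 2: I rot1 at col 2 lands with bottom-row=0; cleared 0 line(s) (total 0); column heights now [0 0 4 2 3 0], max=4
Drop 3: I rot0 at col 1 lands with bottom-row=4; cleared 0 line(s) (total 0); column heights now [0 5 5 5 5 0], max=5
Drop 4: S rot3 at col 2 lands with bottom-row=5; cleared 0 line(s) (total 0); column heights now [0 5 8 7 5 0], max=8
Drop 5: I rot0 at col 1 lands with bottom-row=8; cleared 0 line(s) (total 0); column heights now [0 9 9 9 9 0], max=9

Answer: .####.
..#...
..##..
...#..
.####.
..#...
..#.#.
..###.
..#.#.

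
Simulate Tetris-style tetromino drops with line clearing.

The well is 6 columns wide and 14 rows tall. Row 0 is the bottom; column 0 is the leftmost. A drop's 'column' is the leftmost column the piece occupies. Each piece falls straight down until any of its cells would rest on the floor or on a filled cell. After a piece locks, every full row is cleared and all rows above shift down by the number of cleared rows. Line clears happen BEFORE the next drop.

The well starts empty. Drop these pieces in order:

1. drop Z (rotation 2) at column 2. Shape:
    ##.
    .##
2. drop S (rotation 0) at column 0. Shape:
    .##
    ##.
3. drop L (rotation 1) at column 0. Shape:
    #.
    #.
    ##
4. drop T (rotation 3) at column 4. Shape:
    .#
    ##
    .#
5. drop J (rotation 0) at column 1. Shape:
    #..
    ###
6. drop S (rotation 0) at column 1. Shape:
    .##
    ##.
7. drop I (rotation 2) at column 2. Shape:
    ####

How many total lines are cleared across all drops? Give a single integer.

Drop 1: Z rot2 at col 2 lands with bottom-row=0; cleared 0 line(s) (total 0); column heights now [0 0 2 2 1 0], max=2
Drop 2: S rot0 at col 0 lands with bottom-row=1; cleared 0 line(s) (total 0); column heights now [2 3 3 2 1 0], max=3
Drop 3: L rot1 at col 0 lands with bottom-row=3; cleared 0 line(s) (total 0); column heights now [6 4 3 2 1 0], max=6
Drop 4: T rot3 at col 4 lands with bottom-row=0; cleared 1 line(s) (total 1); column heights now [5 3 2 1 1 2], max=5
Drop 5: J rot0 at col 1 lands with bottom-row=3; cleared 0 line(s) (total 1); column heights now [5 5 4 4 1 2], max=5
Drop 6: S rot0 at col 1 lands with bottom-row=5; cleared 0 line(s) (total 1); column heights now [5 6 7 7 1 2], max=7
Drop 7: I rot2 at col 2 lands with bottom-row=7; cleared 0 line(s) (total 1); column heights now [5 6 8 8 8 8], max=8

Answer: 1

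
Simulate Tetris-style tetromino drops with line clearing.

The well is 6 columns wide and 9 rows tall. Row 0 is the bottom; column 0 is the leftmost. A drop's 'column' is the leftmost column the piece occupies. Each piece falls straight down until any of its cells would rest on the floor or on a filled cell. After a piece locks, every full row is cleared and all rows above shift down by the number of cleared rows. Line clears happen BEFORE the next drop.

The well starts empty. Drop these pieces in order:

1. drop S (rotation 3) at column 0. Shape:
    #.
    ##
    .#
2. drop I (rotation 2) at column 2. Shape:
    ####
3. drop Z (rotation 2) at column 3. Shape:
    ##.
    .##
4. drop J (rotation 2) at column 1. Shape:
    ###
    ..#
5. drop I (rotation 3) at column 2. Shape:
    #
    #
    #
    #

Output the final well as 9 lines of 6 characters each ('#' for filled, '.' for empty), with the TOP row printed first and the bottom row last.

Drop 1: S rot3 at col 0 lands with bottom-row=0; cleared 0 line(s) (total 0); column heights now [3 2 0 0 0 0], max=3
Drop 2: I rot2 at col 2 lands with bottom-row=0; cleared 0 line(s) (total 0); column heights now [3 2 1 1 1 1], max=3
Drop 3: Z rot2 at col 3 lands with bottom-row=1; cleared 0 line(s) (total 0); column heights now [3 2 1 3 3 2], max=3
Drop 4: J rot2 at col 1 lands with bottom-row=3; cleared 0 line(s) (total 0); column heights now [3 5 5 5 3 2], max=5
Drop 5: I rot3 at col 2 lands with bottom-row=5; cleared 0 line(s) (total 0); column heights now [3 5 9 5 3 2], max=9

Answer: ..#...
..#...
..#...
..#...
.###..
...#..
#..##.
##..##
.#####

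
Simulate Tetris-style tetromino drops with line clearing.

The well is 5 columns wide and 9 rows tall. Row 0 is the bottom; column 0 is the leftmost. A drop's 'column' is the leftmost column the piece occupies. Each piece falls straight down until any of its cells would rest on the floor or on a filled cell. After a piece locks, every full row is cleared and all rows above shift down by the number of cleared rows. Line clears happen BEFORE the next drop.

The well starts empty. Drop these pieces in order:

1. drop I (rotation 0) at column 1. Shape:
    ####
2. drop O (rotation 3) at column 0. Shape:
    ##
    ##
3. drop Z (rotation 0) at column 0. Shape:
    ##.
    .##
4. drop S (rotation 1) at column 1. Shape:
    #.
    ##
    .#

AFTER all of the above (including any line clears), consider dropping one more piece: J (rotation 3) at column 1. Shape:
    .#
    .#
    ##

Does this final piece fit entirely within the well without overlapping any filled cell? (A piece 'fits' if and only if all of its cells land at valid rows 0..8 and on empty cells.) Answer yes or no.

Answer: no

Derivation:
Drop 1: I rot0 at col 1 lands with bottom-row=0; cleared 0 line(s) (total 0); column heights now [0 1 1 1 1], max=1
Drop 2: O rot3 at col 0 lands with bottom-row=1; cleared 0 line(s) (total 0); column heights now [3 3 1 1 1], max=3
Drop 3: Z rot0 at col 0 lands with bottom-row=3; cleared 0 line(s) (total 0); column heights now [5 5 4 1 1], max=5
Drop 4: S rot1 at col 1 lands with bottom-row=4; cleared 0 line(s) (total 0); column heights now [5 7 6 1 1], max=7
Test piece J rot3 at col 1 (width 2): heights before test = [5 7 6 1 1]; fits = False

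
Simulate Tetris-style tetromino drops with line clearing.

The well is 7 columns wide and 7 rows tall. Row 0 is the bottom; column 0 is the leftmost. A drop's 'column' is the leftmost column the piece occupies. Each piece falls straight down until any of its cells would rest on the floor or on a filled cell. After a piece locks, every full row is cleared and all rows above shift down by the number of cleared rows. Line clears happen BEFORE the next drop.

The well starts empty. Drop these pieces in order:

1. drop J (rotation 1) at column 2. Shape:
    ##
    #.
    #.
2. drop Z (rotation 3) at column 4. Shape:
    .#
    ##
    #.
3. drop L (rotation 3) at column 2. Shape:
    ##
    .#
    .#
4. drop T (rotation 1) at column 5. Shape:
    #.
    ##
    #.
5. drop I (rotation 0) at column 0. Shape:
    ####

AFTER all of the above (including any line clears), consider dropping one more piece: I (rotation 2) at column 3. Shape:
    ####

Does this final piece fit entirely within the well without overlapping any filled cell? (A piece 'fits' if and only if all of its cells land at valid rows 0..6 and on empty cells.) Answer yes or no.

Drop 1: J rot1 at col 2 lands with bottom-row=0; cleared 0 line(s) (total 0); column heights now [0 0 3 3 0 0 0], max=3
Drop 2: Z rot3 at col 4 lands with bottom-row=0; cleared 0 line(s) (total 0); column heights now [0 0 3 3 2 3 0], max=3
Drop 3: L rot3 at col 2 lands with bottom-row=3; cleared 0 line(s) (total 0); column heights now [0 0 6 6 2 3 0], max=6
Drop 4: T rot1 at col 5 lands with bottom-row=3; cleared 0 line(s) (total 0); column heights now [0 0 6 6 2 6 5], max=6
Drop 5: I rot0 at col 0 lands with bottom-row=6; cleared 0 line(s) (total 0); column heights now [7 7 7 7 2 6 5], max=7
Test piece I rot2 at col 3 (width 4): heights before test = [7 7 7 7 2 6 5]; fits = False

Answer: no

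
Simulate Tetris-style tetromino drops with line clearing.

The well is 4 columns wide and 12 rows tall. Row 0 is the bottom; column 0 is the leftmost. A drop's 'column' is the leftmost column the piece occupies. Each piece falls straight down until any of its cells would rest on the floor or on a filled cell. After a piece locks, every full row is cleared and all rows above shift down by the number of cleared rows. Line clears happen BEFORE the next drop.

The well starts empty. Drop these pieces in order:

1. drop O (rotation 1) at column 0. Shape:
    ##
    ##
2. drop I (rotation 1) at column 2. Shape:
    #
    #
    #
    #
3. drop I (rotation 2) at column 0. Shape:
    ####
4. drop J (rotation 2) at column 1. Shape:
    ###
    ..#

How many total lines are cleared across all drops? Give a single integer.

Drop 1: O rot1 at col 0 lands with bottom-row=0; cleared 0 line(s) (total 0); column heights now [2 2 0 0], max=2
Drop 2: I rot1 at col 2 lands with bottom-row=0; cleared 0 line(s) (total 0); column heights now [2 2 4 0], max=4
Drop 3: I rot2 at col 0 lands with bottom-row=4; cleared 1 line(s) (total 1); column heights now [2 2 4 0], max=4
Drop 4: J rot2 at col 1 lands with bottom-row=3; cleared 0 line(s) (total 1); column heights now [2 5 5 5], max=5

Answer: 1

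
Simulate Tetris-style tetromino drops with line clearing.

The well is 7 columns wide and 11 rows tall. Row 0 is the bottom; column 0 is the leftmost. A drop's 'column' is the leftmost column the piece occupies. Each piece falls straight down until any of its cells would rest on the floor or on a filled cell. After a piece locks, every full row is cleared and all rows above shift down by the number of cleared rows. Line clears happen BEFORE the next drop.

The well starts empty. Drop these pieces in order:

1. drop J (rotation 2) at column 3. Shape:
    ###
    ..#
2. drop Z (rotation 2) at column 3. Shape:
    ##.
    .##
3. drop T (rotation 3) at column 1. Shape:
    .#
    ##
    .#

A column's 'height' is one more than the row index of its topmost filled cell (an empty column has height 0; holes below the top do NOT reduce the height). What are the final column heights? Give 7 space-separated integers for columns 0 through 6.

Drop 1: J rot2 at col 3 lands with bottom-row=0; cleared 0 line(s) (total 0); column heights now [0 0 0 2 2 2 0], max=2
Drop 2: Z rot2 at col 3 lands with bottom-row=2; cleared 0 line(s) (total 0); column heights now [0 0 0 4 4 3 0], max=4
Drop 3: T rot3 at col 1 lands with bottom-row=0; cleared 0 line(s) (total 0); column heights now [0 2 3 4 4 3 0], max=4

Answer: 0 2 3 4 4 3 0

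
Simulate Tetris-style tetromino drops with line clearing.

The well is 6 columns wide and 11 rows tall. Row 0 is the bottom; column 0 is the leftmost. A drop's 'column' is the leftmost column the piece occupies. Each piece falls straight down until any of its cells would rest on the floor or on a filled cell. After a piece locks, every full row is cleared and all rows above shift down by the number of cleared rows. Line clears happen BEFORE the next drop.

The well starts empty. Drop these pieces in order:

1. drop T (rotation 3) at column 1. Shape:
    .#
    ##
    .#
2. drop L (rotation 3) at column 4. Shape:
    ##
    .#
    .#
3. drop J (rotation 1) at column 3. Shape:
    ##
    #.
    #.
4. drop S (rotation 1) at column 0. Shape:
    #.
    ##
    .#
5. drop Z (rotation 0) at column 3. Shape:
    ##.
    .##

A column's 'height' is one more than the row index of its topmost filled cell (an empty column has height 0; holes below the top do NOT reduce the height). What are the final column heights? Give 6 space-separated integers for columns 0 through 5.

Answer: 5 4 3 6 6 5

Derivation:
Drop 1: T rot3 at col 1 lands with bottom-row=0; cleared 0 line(s) (total 0); column heights now [0 2 3 0 0 0], max=3
Drop 2: L rot3 at col 4 lands with bottom-row=0; cleared 0 line(s) (total 0); column heights now [0 2 3 0 3 3], max=3
Drop 3: J rot1 at col 3 lands with bottom-row=1; cleared 0 line(s) (total 0); column heights now [0 2 3 4 4 3], max=4
Drop 4: S rot1 at col 0 lands with bottom-row=2; cleared 0 line(s) (total 0); column heights now [5 4 3 4 4 3], max=5
Drop 5: Z rot0 at col 3 lands with bottom-row=4; cleared 0 line(s) (total 0); column heights now [5 4 3 6 6 5], max=6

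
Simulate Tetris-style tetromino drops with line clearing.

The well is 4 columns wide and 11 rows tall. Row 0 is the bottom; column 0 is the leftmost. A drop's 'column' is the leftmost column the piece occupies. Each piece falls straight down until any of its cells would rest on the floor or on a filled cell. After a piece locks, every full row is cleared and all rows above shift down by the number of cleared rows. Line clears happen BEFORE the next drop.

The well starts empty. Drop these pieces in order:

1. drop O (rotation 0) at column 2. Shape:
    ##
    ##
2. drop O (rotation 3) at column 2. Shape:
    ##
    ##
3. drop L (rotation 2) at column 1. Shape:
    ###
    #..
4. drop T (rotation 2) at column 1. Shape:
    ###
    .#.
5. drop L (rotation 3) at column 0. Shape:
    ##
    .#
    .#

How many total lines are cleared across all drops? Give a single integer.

Answer: 0

Derivation:
Drop 1: O rot0 at col 2 lands with bottom-row=0; cleared 0 line(s) (total 0); column heights now [0 0 2 2], max=2
Drop 2: O rot3 at col 2 lands with bottom-row=2; cleared 0 line(s) (total 0); column heights now [0 0 4 4], max=4
Drop 3: L rot2 at col 1 lands with bottom-row=3; cleared 0 line(s) (total 0); column heights now [0 5 5 5], max=5
Drop 4: T rot2 at col 1 lands with bottom-row=5; cleared 0 line(s) (total 0); column heights now [0 7 7 7], max=7
Drop 5: L rot3 at col 0 lands with bottom-row=7; cleared 0 line(s) (total 0); column heights now [10 10 7 7], max=10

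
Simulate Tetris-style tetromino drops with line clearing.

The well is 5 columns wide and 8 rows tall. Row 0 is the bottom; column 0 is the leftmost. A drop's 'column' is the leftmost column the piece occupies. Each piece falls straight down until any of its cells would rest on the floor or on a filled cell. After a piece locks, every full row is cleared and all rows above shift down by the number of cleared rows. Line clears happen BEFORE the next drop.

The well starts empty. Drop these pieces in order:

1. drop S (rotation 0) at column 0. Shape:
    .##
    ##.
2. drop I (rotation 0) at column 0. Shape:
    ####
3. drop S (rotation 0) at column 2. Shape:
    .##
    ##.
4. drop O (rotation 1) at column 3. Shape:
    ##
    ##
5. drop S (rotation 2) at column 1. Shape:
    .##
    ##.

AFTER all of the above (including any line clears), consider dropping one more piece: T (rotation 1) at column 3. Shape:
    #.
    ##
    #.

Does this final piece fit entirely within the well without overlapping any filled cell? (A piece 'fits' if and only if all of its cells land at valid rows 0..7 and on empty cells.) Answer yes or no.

Answer: no

Derivation:
Drop 1: S rot0 at col 0 lands with bottom-row=0; cleared 0 line(s) (total 0); column heights now [1 2 2 0 0], max=2
Drop 2: I rot0 at col 0 lands with bottom-row=2; cleared 0 line(s) (total 0); column heights now [3 3 3 3 0], max=3
Drop 3: S rot0 at col 2 lands with bottom-row=3; cleared 0 line(s) (total 0); column heights now [3 3 4 5 5], max=5
Drop 4: O rot1 at col 3 lands with bottom-row=5; cleared 0 line(s) (total 0); column heights now [3 3 4 7 7], max=7
Drop 5: S rot2 at col 1 lands with bottom-row=6; cleared 0 line(s) (total 0); column heights now [3 7 8 8 7], max=8
Test piece T rot1 at col 3 (width 2): heights before test = [3 7 8 8 7]; fits = False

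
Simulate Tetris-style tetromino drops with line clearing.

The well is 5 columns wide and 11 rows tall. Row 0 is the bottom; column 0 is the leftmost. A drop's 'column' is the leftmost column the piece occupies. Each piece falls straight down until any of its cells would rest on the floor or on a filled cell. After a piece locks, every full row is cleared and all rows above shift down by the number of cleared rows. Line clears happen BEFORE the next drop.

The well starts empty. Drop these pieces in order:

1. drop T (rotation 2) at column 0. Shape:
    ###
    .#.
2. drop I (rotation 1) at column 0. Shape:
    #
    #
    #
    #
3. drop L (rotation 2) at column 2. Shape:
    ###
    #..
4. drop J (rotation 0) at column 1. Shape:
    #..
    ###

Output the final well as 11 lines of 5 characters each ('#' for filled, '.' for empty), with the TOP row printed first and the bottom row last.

Drop 1: T rot2 at col 0 lands with bottom-row=0; cleared 0 line(s) (total 0); column heights now [2 2 2 0 0], max=2
Drop 2: I rot1 at col 0 lands with bottom-row=2; cleared 0 line(s) (total 0); column heights now [6 2 2 0 0], max=6
Drop 3: L rot2 at col 2 lands with bottom-row=2; cleared 0 line(s) (total 0); column heights now [6 2 4 4 4], max=6
Drop 4: J rot0 at col 1 lands with bottom-row=4; cleared 0 line(s) (total 0); column heights now [6 6 5 5 4], max=6

Answer: .....
.....
.....
.....
.....
##...
####.
#.###
#.#..
###..
.#...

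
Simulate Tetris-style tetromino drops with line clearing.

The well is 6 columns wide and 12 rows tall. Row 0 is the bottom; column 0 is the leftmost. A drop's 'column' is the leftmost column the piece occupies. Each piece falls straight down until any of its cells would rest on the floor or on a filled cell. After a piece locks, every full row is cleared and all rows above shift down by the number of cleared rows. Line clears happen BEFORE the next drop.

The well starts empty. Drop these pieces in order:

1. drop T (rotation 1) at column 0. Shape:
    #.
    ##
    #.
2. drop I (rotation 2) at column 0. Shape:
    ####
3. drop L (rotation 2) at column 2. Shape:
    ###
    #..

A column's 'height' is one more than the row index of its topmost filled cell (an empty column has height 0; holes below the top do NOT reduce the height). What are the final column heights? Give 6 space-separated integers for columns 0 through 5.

Drop 1: T rot1 at col 0 lands with bottom-row=0; cleared 0 line(s) (total 0); column heights now [3 2 0 0 0 0], max=3
Drop 2: I rot2 at col 0 lands with bottom-row=3; cleared 0 line(s) (total 0); column heights now [4 4 4 4 0 0], max=4
Drop 3: L rot2 at col 2 lands with bottom-row=4; cleared 0 line(s) (total 0); column heights now [4 4 6 6 6 0], max=6

Answer: 4 4 6 6 6 0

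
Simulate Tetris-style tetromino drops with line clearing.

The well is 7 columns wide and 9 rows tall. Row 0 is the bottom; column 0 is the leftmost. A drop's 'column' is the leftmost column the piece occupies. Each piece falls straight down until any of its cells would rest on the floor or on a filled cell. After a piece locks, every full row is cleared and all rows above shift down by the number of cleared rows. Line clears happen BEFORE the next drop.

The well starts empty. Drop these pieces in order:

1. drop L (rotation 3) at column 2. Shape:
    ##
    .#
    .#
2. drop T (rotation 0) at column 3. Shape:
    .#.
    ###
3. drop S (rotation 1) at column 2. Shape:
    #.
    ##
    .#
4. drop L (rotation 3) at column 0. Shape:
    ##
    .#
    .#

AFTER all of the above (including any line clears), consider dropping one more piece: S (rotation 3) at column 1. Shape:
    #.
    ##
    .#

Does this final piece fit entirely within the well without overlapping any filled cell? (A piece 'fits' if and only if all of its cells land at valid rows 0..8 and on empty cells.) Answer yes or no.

Answer: no

Derivation:
Drop 1: L rot3 at col 2 lands with bottom-row=0; cleared 0 line(s) (total 0); column heights now [0 0 3 3 0 0 0], max=3
Drop 2: T rot0 at col 3 lands with bottom-row=3; cleared 0 line(s) (total 0); column heights now [0 0 3 4 5 4 0], max=5
Drop 3: S rot1 at col 2 lands with bottom-row=4; cleared 0 line(s) (total 0); column heights now [0 0 7 6 5 4 0], max=7
Drop 4: L rot3 at col 0 lands with bottom-row=0; cleared 0 line(s) (total 0); column heights now [3 3 7 6 5 4 0], max=7
Test piece S rot3 at col 1 (width 2): heights before test = [3 3 7 6 5 4 0]; fits = False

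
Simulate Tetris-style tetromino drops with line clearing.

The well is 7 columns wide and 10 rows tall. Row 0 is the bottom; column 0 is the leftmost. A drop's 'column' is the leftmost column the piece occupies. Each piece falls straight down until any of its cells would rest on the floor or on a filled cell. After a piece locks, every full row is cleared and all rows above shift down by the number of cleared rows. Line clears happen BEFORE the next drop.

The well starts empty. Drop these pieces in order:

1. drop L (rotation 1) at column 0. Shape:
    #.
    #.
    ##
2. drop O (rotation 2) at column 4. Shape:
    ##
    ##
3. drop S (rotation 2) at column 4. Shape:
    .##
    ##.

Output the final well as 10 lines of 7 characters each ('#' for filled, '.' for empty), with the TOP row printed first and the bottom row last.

Answer: .......
.......
.......
.......
.......
.......
.....##
#...##.
#...##.
##..##.

Derivation:
Drop 1: L rot1 at col 0 lands with bottom-row=0; cleared 0 line(s) (total 0); column heights now [3 1 0 0 0 0 0], max=3
Drop 2: O rot2 at col 4 lands with bottom-row=0; cleared 0 line(s) (total 0); column heights now [3 1 0 0 2 2 0], max=3
Drop 3: S rot2 at col 4 lands with bottom-row=2; cleared 0 line(s) (total 0); column heights now [3 1 0 0 3 4 4], max=4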